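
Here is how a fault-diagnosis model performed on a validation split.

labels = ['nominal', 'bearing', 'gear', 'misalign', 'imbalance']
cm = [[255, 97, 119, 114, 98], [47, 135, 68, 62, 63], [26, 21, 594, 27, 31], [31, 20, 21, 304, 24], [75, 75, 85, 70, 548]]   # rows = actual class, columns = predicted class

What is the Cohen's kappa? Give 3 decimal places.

Observed agreement pₒ = trace/N = 1836/3010 = 0.6100
Expected agreement pₑ = Σ (rowᵢ·colᵢ)/N² = (683·434 + 375·348 + 699·887 + 400·577 + 853·764)/3010² = 0.2130
κ = (pₒ − pₑ)/(1 − pₑ) = (0.6100 − 0.2130)/(1 − 0.2130) = 0.504

0.504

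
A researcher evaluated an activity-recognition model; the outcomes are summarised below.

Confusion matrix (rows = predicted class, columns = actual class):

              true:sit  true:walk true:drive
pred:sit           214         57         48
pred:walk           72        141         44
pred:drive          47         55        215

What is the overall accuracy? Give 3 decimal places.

0.638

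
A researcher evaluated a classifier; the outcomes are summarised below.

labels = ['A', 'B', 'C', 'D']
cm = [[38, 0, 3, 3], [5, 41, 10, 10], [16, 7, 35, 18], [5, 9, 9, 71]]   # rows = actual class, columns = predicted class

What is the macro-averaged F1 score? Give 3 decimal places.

0.655

Per-class F1 score (2·TP/(2·TP+FP+FN)):
  A: TP=38, FP=5+16+5=26, FN=0+3+3=6 → 76/108 = 0.7037
  B: TP=41, FP=0+7+9=16, FN=5+10+10=25 → 82/123 = 0.6667
  C: TP=35, FP=3+10+9=22, FN=16+7+18=41 → 70/133 = 0.5263
  D: TP=71, FP=3+10+18=31, FN=5+9+9=23 → 142/196 = 0.7245
Macro-F1 score = mean = (0.7037 + 0.6667 + 0.5263 + 0.7245) / 4 = 0.655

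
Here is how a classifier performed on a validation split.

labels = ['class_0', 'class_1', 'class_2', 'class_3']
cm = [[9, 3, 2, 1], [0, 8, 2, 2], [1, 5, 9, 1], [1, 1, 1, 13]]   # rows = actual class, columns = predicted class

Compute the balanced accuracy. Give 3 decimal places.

Balanced accuracy = mean of per-class recall.
  class_0: recall = 9/15 = 0.6000
  class_1: recall = 8/12 = 0.6667
  class_2: recall = 9/16 = 0.5625
  class_3: recall = 13/16 = 0.8125
Mean = (0.6000 + 0.6667 + 0.5625 + 0.8125) / 4 = 0.660

0.660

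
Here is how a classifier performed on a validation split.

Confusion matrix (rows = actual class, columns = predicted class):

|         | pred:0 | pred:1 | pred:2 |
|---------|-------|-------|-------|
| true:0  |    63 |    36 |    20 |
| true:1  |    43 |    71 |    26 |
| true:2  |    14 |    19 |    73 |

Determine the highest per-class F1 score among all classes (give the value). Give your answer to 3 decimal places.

0.649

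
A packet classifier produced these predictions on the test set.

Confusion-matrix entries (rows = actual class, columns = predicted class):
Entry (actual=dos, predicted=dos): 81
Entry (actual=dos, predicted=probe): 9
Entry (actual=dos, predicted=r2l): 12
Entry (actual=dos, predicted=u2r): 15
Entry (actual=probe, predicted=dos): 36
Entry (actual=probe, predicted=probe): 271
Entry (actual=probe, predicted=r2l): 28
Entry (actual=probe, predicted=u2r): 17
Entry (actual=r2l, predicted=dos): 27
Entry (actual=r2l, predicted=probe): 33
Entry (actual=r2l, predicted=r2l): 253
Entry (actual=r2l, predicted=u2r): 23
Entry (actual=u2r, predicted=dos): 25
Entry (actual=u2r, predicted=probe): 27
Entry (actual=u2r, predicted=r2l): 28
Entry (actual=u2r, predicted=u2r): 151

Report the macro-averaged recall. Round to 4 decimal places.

0.7172

Per-class recall (TP/(TP+FN)):
  dos: TP=81, FN=9+12+15=36 → 81/117 = 0.69231
  probe: TP=271, FN=36+28+17=81 → 271/352 = 0.76989
  r2l: TP=253, FN=27+33+23=83 → 253/336 = 0.75298
  u2r: TP=151, FN=25+27+28=80 → 151/231 = 0.65368
Macro-recall = mean = (0.69231 + 0.76989 + 0.75298 + 0.65368) / 4 = 0.7172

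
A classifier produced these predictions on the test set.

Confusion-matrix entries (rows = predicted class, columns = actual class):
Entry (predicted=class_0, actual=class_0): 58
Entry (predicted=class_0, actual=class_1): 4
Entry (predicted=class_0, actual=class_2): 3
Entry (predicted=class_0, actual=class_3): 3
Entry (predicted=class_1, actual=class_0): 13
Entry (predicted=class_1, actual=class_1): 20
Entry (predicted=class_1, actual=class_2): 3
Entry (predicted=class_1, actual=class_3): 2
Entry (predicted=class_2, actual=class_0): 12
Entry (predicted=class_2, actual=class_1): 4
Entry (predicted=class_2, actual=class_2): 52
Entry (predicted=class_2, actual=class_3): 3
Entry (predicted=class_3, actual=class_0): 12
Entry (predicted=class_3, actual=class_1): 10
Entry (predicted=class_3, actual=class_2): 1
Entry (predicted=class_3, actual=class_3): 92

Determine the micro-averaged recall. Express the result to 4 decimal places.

0.7603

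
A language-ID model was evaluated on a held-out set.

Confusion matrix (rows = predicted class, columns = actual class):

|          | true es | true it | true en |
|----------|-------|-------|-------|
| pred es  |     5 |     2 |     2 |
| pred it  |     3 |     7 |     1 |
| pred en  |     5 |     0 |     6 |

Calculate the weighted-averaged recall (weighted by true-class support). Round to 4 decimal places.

Per-class recall (TP/(TP+FN)):
  es: TP=5, FN=3+5=8 → 5/13 = 0.38462
  it: TP=7, FN=2+0=2 → 7/9 = 0.77778
  en: TP=6, FN=2+1=3 → 6/9 = 0.66667
Weighted-recall = Σ (supportᵢ/N)·recallᵢ with N=31: (13/31)·0.38462 + (9/31)·0.77778 + (9/31)·0.66667 = 0.5806

0.5806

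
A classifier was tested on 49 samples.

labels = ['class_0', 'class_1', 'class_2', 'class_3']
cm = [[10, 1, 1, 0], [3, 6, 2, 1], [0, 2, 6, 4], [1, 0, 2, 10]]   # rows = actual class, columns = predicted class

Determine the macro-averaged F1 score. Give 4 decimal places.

Per-class F1 score (2·TP/(2·TP+FP+FN)):
  class_0: TP=10, FP=3+0+1=4, FN=1+1+0=2 → 20/26 = 0.76923
  class_1: TP=6, FP=1+2+0=3, FN=3+2+1=6 → 12/21 = 0.57143
  class_2: TP=6, FP=1+2+2=5, FN=0+2+4=6 → 12/23 = 0.52174
  class_3: TP=10, FP=0+1+4=5, FN=1+0+2=3 → 20/28 = 0.71429
Macro-F1 score = mean = (0.76923 + 0.57143 + 0.52174 + 0.71429) / 4 = 0.6442

0.6442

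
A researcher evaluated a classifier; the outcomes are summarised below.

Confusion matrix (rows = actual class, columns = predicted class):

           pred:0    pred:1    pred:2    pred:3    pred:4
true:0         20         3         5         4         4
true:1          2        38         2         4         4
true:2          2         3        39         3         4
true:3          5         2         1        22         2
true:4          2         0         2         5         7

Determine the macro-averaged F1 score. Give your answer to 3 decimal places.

0.635

Per-class F1 score (2·TP/(2·TP+FP+FN)):
  0: TP=20, FP=2+2+5+2=11, FN=3+5+4+4=16 → 40/67 = 0.5970
  1: TP=38, FP=3+3+2+0=8, FN=2+2+4+4=12 → 76/96 = 0.7917
  2: TP=39, FP=5+2+1+2=10, FN=2+3+3+4=12 → 78/100 = 0.7800
  3: TP=22, FP=4+4+3+5=16, FN=5+2+1+2=10 → 44/70 = 0.6286
  4: TP=7, FP=4+4+4+2=14, FN=2+0+2+5=9 → 14/37 = 0.3784
Macro-F1 score = mean = (0.5970 + 0.7917 + 0.7800 + 0.6286 + 0.3784) / 5 = 0.635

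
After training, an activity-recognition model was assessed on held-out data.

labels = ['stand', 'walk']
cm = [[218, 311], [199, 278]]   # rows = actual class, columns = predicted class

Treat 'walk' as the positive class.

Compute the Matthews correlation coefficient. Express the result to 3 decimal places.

-0.005

MCC = (TP·TN − FP·FN) / √((TP+FP)(TP+FN)(TN+FP)(TN+FN))
Numerator = 278·218 − 311·199 = -1285
Denominator = √(589·477·529·417) = √61976265129 = 248950.3266
MCC = -1285 / 248950.3266 = -0.005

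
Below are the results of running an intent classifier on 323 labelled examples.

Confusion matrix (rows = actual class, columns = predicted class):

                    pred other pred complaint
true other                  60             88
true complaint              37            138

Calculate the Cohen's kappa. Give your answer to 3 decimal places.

0.199

Observed agreement pₒ = trace/N = 198/323 = 0.6130
Expected agreement pₑ = Σ (rowᵢ·colᵢ)/N² = (148·97 + 175·226)/323² = 0.5167
κ = (pₒ − pₑ)/(1 − pₑ) = (0.6130 − 0.5167)/(1 − 0.5167) = 0.199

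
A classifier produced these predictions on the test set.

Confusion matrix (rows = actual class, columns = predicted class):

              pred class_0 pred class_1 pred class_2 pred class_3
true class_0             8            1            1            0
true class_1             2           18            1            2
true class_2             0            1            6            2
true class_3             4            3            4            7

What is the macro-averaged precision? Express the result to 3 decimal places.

Per-class precision (TP/(TP+FP)):
  class_0: TP=8, FP=2+0+4=6 → 8/14 = 0.5714
  class_1: TP=18, FP=1+1+3=5 → 18/23 = 0.7826
  class_2: TP=6, FP=1+1+4=6 → 6/12 = 0.5000
  class_3: TP=7, FP=0+2+2=4 → 7/11 = 0.6364
Macro-precision = mean = (0.5714 + 0.7826 + 0.5000 + 0.6364) / 4 = 0.623

0.623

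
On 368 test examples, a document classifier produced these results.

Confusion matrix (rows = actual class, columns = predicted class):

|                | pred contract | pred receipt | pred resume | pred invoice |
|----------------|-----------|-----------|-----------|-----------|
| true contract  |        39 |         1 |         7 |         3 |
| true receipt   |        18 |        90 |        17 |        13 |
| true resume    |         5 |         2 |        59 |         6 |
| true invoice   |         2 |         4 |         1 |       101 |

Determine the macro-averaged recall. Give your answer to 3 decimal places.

0.797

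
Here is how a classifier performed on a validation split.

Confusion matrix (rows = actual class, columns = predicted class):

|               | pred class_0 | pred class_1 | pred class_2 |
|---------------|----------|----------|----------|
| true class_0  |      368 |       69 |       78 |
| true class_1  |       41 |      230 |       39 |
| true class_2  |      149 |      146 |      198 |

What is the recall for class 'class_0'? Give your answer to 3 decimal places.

Take TP from the diagonal, FP from the rest of the 'class_0' prediction marginal, FN from the rest of the 'class_0' actual marginal.
recall = TP/(TP+FN).
class_0: TP=368, FN=69+78=147 → 368/515 = 0.7146

0.715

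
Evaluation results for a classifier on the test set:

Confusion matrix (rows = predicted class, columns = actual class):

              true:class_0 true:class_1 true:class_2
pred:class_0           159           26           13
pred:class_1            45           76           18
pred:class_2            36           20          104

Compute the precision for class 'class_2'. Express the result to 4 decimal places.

0.6500

precision = TP/(TP+FP).
class_2: TP=104, FP=36+20=56 → 104/160 = 0.65000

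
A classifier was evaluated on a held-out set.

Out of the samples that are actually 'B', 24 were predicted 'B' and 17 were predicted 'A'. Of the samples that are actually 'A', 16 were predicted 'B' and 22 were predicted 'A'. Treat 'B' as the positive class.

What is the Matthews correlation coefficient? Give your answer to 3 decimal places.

0.164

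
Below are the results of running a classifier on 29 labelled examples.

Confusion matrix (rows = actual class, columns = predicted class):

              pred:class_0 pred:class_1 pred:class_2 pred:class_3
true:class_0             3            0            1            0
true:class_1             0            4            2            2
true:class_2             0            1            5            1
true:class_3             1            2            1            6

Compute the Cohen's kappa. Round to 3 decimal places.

0.482

Observed agreement pₒ = trace/N = 18/29 = 0.6207
Expected agreement pₑ = Σ (rowᵢ·colᵢ)/N² = (4·4 + 8·7 + 7·9 + 10·9)/29² = 0.2675
κ = (pₒ − pₑ)/(1 − pₑ) = (0.6207 − 0.2675)/(1 − 0.2675) = 0.482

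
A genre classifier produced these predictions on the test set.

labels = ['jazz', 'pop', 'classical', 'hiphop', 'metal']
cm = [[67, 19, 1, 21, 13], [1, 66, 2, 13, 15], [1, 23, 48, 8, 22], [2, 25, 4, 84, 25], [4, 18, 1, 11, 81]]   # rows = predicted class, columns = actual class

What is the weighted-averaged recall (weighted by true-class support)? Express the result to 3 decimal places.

Per-class recall (TP/(TP+FN)):
  jazz: TP=67, FN=1+1+2+4=8 → 67/75 = 0.8933
  pop: TP=66, FN=19+23+25+18=85 → 66/151 = 0.4371
  classical: TP=48, FN=1+2+4+1=8 → 48/56 = 0.8571
  hiphop: TP=84, FN=21+13+8+11=53 → 84/137 = 0.6131
  metal: TP=81, FN=13+15+22+25=75 → 81/156 = 0.5192
Weighted-recall = Σ (supportᵢ/N)·recallᵢ with N=575: (75/575)·0.8933 + (151/575)·0.4371 + (56/575)·0.8571 + (137/575)·0.6131 + (156/575)·0.5192 = 0.602

0.602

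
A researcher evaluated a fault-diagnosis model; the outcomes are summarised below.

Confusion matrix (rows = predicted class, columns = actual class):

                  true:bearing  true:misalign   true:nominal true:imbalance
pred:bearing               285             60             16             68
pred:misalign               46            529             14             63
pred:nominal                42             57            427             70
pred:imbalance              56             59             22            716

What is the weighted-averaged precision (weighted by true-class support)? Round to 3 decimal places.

Per-class precision (TP/(TP+FP)):
  bearing: TP=285, FP=60+16+68=144 → 285/429 = 0.6643
  misalign: TP=529, FP=46+14+63=123 → 529/652 = 0.8113
  nominal: TP=427, FP=42+57+70=169 → 427/596 = 0.7164
  imbalance: TP=716, FP=56+59+22=137 → 716/853 = 0.8394
Weighted-precision = Σ (supportᵢ/N)·precisionᵢ with N=2530: (429/2530)·0.6643 + (705/2530)·0.8113 + (479/2530)·0.7164 + (917/2530)·0.8394 = 0.779

0.779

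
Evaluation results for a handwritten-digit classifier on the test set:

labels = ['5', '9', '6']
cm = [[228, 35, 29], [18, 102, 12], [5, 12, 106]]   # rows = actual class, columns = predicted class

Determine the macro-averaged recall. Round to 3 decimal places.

0.805

Per-class recall (TP/(TP+FN)):
  5: TP=228, FN=35+29=64 → 228/292 = 0.7808
  9: TP=102, FN=18+12=30 → 102/132 = 0.7727
  6: TP=106, FN=5+12=17 → 106/123 = 0.8618
Macro-recall = mean = (0.7808 + 0.7727 + 0.8618) / 3 = 0.805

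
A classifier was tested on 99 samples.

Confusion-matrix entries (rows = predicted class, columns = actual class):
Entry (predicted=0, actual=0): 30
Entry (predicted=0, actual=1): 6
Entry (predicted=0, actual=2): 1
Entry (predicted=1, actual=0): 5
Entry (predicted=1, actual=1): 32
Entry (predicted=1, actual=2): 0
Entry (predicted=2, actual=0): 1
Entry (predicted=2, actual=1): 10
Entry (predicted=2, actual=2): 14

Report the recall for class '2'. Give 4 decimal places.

Take TP from the diagonal, FP from the rest of the '2' prediction marginal, FN from the rest of the '2' actual marginal.
recall = TP/(TP+FN).
2: TP=14, FN=1+0=1 → 14/15 = 0.93333

0.9333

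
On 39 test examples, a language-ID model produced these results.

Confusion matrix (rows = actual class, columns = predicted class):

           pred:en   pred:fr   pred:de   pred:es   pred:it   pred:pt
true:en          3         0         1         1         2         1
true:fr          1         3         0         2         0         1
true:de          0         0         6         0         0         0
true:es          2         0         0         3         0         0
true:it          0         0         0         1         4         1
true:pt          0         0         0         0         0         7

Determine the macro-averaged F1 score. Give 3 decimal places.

0.657

Per-class F1 score (2·TP/(2·TP+FP+FN)):
  en: TP=3, FP=1+0+2+0+0=3, FN=0+1+1+2+1=5 → 6/14 = 0.4286
  fr: TP=3, FP=0+0+0+0+0=0, FN=1+0+2+0+1=4 → 6/10 = 0.6000
  de: TP=6, FP=1+0+0+0+0=1, FN=0+0+0+0+0=0 → 12/13 = 0.9231
  es: TP=3, FP=1+2+0+1+0=4, FN=2+0+0+0+0=2 → 6/12 = 0.5000
  it: TP=4, FP=2+0+0+0+0=2, FN=0+0+0+1+1=2 → 8/12 = 0.6667
  pt: TP=7, FP=1+1+0+0+1=3, FN=0+0+0+0+0=0 → 14/17 = 0.8235
Macro-F1 score = mean = (0.4286 + 0.6000 + 0.9231 + 0.5000 + 0.6667 + 0.8235) / 6 = 0.657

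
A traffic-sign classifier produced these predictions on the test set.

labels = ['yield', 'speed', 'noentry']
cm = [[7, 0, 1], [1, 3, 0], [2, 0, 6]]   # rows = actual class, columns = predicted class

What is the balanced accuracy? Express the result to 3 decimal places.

Balanced accuracy = mean of per-class recall.
  yield: recall = 7/8 = 0.8750
  speed: recall = 3/4 = 0.7500
  noentry: recall = 6/8 = 0.7500
Mean = (0.8750 + 0.7500 + 0.7500) / 3 = 0.792

0.792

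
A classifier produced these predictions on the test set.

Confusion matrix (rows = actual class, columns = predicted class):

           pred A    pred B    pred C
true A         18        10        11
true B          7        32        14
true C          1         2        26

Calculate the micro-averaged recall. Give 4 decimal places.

Micro-averaging pools counts across classes: ΣTP=76, ΣFP=45, ΣFN=45.
Micro-recall = TP/(TP+FN) on pooled counts = 0.6281 (equals overall accuracy in single-label multiclass).

0.6281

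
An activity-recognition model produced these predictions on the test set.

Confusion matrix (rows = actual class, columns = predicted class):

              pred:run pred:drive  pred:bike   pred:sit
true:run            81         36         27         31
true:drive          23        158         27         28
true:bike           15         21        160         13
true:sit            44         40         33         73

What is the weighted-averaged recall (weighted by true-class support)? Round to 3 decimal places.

0.583

Per-class recall (TP/(TP+FN)):
  run: TP=81, FN=36+27+31=94 → 81/175 = 0.4629
  drive: TP=158, FN=23+27+28=78 → 158/236 = 0.6695
  bike: TP=160, FN=15+21+13=49 → 160/209 = 0.7656
  sit: TP=73, FN=44+40+33=117 → 73/190 = 0.3842
Weighted-recall = Σ (supportᵢ/N)·recallᵢ with N=810: (175/810)·0.4629 + (236/810)·0.6695 + (209/810)·0.7656 + (190/810)·0.3842 = 0.583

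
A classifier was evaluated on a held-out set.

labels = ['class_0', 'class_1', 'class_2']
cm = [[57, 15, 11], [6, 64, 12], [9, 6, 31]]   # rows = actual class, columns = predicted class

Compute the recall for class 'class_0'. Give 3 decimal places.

Take TP from the diagonal, FP from the rest of the 'class_0' prediction marginal, FN from the rest of the 'class_0' actual marginal.
recall = TP/(TP+FN).
class_0: TP=57, FN=15+11=26 → 57/83 = 0.6867

0.687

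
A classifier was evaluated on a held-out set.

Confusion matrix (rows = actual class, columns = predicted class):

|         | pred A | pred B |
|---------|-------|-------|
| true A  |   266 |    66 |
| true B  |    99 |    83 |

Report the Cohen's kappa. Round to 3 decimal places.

0.268

Observed agreement pₒ = trace/N = 349/514 = 0.6790
Expected agreement pₑ = Σ (rowᵢ·colᵢ)/N² = (332·365 + 182·149)/514² = 0.5613
κ = (pₒ − pₑ)/(1 − pₑ) = (0.6790 − 0.5613)/(1 − 0.5613) = 0.268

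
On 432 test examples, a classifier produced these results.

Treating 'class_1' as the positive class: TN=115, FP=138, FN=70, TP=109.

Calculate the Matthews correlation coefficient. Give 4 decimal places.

0.0632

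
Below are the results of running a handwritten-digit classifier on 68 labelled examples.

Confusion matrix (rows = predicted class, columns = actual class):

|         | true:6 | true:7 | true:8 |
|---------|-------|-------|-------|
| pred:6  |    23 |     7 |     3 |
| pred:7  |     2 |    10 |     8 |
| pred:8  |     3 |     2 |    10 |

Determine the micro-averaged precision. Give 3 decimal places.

Micro-averaging pools counts across classes: ΣTP=43, ΣFP=25, ΣFN=25.
Micro-precision = TP/(TP+FP) on pooled counts = 0.632 (equals overall accuracy in single-label multiclass).

0.632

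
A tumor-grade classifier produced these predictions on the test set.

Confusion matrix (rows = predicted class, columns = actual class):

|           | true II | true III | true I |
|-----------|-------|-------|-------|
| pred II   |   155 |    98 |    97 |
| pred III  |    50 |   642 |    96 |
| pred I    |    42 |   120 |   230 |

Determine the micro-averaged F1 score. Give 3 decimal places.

0.671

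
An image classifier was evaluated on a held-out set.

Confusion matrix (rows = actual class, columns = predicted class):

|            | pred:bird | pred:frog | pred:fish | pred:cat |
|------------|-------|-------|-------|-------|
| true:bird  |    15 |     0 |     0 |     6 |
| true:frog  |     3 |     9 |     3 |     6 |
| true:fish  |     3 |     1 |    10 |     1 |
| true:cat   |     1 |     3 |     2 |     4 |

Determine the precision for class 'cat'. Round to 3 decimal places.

precision = TP/(TP+FP).
cat: TP=4, FP=6+6+1=13 → 4/17 = 0.2353

0.235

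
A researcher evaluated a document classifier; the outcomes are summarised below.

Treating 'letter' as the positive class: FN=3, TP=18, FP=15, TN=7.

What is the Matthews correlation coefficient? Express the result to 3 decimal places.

MCC = (TP·TN − FP·FN) / √((TP+FP)(TP+FN)(TN+FP)(TN+FN))
Numerator = 18·7 − 15·3 = 81
Denominator = √(33·21·22·10) = √152460 = 390.4613
MCC = 81 / 390.4613 = 0.207

0.207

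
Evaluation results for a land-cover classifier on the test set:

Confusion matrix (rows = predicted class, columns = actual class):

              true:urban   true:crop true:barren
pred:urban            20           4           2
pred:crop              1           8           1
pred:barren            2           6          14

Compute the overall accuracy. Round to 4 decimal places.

Accuracy = trace / total = (20+8+14=42) / 58 = 42/58 = 0.7241

0.7241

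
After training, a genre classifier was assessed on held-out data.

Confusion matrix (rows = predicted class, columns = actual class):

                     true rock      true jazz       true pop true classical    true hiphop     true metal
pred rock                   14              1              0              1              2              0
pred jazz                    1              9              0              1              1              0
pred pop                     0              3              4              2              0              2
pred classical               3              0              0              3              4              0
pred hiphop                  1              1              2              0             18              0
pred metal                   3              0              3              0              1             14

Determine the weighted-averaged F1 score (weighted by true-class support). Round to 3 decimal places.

0.668

Per-class F1 score (2·TP/(2·TP+FP+FN)):
  rock: TP=14, FP=1+0+1+2+0=4, FN=1+0+3+1+3=8 → 28/40 = 0.7000
  jazz: TP=9, FP=1+0+1+1+0=3, FN=1+3+0+1+0=5 → 18/26 = 0.6923
  pop: TP=4, FP=0+3+2+0+2=7, FN=0+0+0+2+3=5 → 8/20 = 0.4000
  classical: TP=3, FP=3+0+0+4+0=7, FN=1+1+2+0+0=4 → 6/17 = 0.3529
  hiphop: TP=18, FP=1+1+2+0+0=4, FN=2+1+0+4+1=8 → 36/48 = 0.7500
  metal: TP=14, FP=3+0+3+0+1=7, FN=0+0+2+0+0=2 → 28/37 = 0.7568
Weighted-F1 score = Σ (supportᵢ/N)·F1 scoreᵢ with N=94: (22/94)·0.7000 + (14/94)·0.6923 + (9/94)·0.4000 + (7/94)·0.3529 + (26/94)·0.7500 + (16/94)·0.7568 = 0.668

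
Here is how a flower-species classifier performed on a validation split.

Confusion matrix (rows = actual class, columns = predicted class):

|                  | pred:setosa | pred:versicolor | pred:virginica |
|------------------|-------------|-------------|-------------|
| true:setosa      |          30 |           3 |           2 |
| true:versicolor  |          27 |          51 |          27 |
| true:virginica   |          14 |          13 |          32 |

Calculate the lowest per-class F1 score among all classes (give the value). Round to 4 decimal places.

Per-class F1 score (2·TP/(2·TP+FP+FN)):
  setosa: TP=30, FP=27+14=41, FN=3+2=5 → 60/106 = 0.56604
  versicolor: TP=51, FP=3+13=16, FN=27+27=54 → 102/172 = 0.59302
  virginica: TP=32, FP=2+27=29, FN=14+13=27 → 64/120 = 0.53333
Lowest is class 'virginica' with F1 score = 0.5333.

0.5333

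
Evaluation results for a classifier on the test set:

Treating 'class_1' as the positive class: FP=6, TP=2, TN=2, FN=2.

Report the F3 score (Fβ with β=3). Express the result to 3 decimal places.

Fβ = (1+β²)·TP / ((1+β²)·TP + β²·FN + FP), with β²=9
= 10·2 / (10·2 + 9·2 + 6) = 0.455

0.455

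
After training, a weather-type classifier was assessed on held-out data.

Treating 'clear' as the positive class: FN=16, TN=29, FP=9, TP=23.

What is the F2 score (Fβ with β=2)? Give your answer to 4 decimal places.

0.6117

Fβ = (1+β²)·TP / ((1+β²)·TP + β²·FN + FP), with β²=4
= 5·23 / (5·23 + 4·16 + 9) = 0.6117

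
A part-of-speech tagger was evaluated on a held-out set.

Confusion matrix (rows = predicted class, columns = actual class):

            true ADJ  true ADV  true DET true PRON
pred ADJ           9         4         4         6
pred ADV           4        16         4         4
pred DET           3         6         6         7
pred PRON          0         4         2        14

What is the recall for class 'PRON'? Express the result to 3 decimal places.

Take TP from the diagonal, FP from the rest of the 'PRON' prediction marginal, FN from the rest of the 'PRON' actual marginal.
recall = TP/(TP+FN).
PRON: TP=14, FN=6+4+7=17 → 14/31 = 0.4516

0.452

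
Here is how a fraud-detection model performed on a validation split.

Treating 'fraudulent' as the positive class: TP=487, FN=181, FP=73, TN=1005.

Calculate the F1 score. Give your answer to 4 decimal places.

0.7932

Precision = TP/(TP+FP) = 487/560 = 0.8696
Recall = TP/(TP+FN) = 487/668 = 0.7290
F1 = 2·TP/(2·TP+FP+FN) = 974/1228 = 0.7932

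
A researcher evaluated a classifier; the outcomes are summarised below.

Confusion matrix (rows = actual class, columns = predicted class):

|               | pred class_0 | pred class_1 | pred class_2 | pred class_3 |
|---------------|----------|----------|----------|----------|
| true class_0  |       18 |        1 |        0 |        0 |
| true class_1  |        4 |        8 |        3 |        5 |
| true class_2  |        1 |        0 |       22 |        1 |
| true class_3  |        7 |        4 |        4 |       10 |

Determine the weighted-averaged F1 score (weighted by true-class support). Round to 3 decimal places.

0.634

Per-class F1 score (2·TP/(2·TP+FP+FN)):
  class_0: TP=18, FP=4+1+7=12, FN=1+0+0=1 → 36/49 = 0.7347
  class_1: TP=8, FP=1+0+4=5, FN=4+3+5=12 → 16/33 = 0.4848
  class_2: TP=22, FP=0+3+4=7, FN=1+0+1=2 → 44/53 = 0.8302
  class_3: TP=10, FP=0+5+1=6, FN=7+4+4=15 → 20/41 = 0.4878
Weighted-F1 score = Σ (supportᵢ/N)·F1 scoreᵢ with N=88: (19/88)·0.7347 + (20/88)·0.4848 + (24/88)·0.8302 + (25/88)·0.4878 = 0.634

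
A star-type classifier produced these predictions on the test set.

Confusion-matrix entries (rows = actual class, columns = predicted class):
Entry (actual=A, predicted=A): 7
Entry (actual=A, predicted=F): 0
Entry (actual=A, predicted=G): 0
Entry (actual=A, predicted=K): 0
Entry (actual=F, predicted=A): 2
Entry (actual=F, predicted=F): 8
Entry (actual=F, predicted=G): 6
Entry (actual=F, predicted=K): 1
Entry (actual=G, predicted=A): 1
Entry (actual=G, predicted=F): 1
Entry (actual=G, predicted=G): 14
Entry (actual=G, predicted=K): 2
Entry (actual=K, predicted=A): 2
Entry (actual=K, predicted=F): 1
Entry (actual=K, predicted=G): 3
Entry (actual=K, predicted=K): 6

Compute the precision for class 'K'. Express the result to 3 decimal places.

Take TP from the diagonal, FP from the rest of the 'K' prediction marginal, FN from the rest of the 'K' actual marginal.
precision = TP/(TP+FP).
K: TP=6, FP=0+1+2=3 → 6/9 = 0.6667

0.667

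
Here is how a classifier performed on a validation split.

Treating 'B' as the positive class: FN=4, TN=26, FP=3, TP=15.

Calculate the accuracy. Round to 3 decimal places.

0.854

Accuracy = (TP+TN)/N = (15+26)/48 = 0.854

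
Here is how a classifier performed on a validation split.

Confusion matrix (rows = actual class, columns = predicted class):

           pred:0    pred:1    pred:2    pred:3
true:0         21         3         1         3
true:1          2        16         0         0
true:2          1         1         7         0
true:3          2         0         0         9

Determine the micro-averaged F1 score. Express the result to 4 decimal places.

0.8030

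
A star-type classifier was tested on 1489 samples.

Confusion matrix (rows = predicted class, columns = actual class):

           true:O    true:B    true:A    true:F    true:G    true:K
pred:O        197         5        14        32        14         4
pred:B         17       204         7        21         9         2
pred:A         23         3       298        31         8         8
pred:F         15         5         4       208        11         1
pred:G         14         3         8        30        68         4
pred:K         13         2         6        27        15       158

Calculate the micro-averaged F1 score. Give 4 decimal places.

Micro-averaging pools counts across classes: ΣTP=1133, ΣFP=356, ΣFN=356.
Micro-F1 score = 2·TP/(2·TP+FP+FN) on pooled counts = 0.7609 (equals overall accuracy in single-label multiclass).

0.7609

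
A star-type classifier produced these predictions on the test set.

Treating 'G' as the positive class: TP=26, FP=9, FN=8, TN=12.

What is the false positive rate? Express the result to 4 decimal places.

0.4286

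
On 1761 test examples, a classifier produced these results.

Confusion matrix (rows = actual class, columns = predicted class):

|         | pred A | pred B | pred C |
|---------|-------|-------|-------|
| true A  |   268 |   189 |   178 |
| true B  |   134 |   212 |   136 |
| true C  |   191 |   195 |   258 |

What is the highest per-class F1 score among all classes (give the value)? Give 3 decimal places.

0.436

Per-class F1 score (2·TP/(2·TP+FP+FN)):
  A: TP=268, FP=134+191=325, FN=189+178=367 → 536/1228 = 0.4365
  B: TP=212, FP=189+195=384, FN=134+136=270 → 424/1078 = 0.3933
  C: TP=258, FP=178+136=314, FN=191+195=386 → 516/1216 = 0.4243
Highest is class 'A' with F1 score = 0.436.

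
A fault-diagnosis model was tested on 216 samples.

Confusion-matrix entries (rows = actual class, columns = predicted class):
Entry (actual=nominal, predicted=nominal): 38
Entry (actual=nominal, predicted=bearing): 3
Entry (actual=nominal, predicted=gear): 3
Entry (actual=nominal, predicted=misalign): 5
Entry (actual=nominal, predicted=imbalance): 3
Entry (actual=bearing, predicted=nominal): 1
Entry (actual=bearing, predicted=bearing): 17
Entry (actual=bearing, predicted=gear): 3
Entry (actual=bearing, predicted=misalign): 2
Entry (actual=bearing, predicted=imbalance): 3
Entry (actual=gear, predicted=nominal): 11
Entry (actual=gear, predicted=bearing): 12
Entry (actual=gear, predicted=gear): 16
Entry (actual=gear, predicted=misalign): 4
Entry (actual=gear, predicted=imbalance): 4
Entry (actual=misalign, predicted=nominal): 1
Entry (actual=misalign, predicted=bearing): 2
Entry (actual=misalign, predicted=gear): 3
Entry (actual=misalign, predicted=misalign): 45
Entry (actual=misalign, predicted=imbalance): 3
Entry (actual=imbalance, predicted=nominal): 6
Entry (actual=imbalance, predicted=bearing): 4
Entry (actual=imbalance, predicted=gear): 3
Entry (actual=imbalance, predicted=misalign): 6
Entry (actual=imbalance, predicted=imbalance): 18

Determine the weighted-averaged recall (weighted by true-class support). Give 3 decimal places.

Per-class recall (TP/(TP+FN)):
  nominal: TP=38, FN=3+3+5+3=14 → 38/52 = 0.7308
  bearing: TP=17, FN=1+3+2+3=9 → 17/26 = 0.6538
  gear: TP=16, FN=11+12+4+4=31 → 16/47 = 0.3404
  misalign: TP=45, FN=1+2+3+3=9 → 45/54 = 0.8333
  imbalance: TP=18, FN=6+4+3+6=19 → 18/37 = 0.4865
Weighted-recall = Σ (supportᵢ/N)·recallᵢ with N=216: (52/216)·0.7308 + (26/216)·0.6538 + (47/216)·0.3404 + (54/216)·0.8333 + (37/216)·0.4865 = 0.620

0.620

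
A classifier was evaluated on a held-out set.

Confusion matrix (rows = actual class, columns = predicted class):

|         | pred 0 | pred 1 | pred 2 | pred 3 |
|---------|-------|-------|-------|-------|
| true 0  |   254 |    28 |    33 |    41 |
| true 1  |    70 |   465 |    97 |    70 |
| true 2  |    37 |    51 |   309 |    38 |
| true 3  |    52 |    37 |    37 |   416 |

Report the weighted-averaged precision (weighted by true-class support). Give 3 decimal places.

0.719

Per-class precision (TP/(TP+FP)):
  0: TP=254, FP=70+37+52=159 → 254/413 = 0.6150
  1: TP=465, FP=28+51+37=116 → 465/581 = 0.8003
  2: TP=309, FP=33+97+37=167 → 309/476 = 0.6492
  3: TP=416, FP=41+70+38=149 → 416/565 = 0.7363
Weighted-precision = Σ (supportᵢ/N)·precisionᵢ with N=2035: (356/2035)·0.6150 + (702/2035)·0.8003 + (435/2035)·0.6492 + (542/2035)·0.7363 = 0.719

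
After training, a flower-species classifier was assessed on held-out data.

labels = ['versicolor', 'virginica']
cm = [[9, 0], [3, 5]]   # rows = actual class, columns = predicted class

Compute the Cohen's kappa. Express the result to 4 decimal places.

0.6383

Observed agreement pₒ = trace/N = 14/17 = 0.82353
Expected agreement pₑ = Σ (rowᵢ·colᵢ)/N² = (9·12 + 8·5)/17² = 0.51211
κ = (pₒ − pₑ)/(1 − pₑ) = (0.82353 − 0.51211)/(1 − 0.51211) = 0.6383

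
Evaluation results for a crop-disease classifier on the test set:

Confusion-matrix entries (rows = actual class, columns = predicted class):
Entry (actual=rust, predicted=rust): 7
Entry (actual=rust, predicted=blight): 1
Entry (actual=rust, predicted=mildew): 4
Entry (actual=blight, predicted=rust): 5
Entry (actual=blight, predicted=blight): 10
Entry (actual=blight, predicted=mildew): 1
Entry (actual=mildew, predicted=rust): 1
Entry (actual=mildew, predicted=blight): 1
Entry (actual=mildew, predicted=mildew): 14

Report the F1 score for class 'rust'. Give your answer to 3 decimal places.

0.560

Take TP from the diagonal, FP from the rest of the 'rust' prediction marginal, FN from the rest of the 'rust' actual marginal.
F1 score = 2·TP/(2·TP+FP+FN).
rust: TP=7, FP=5+1=6, FN=1+4=5 → 14/25 = 0.5600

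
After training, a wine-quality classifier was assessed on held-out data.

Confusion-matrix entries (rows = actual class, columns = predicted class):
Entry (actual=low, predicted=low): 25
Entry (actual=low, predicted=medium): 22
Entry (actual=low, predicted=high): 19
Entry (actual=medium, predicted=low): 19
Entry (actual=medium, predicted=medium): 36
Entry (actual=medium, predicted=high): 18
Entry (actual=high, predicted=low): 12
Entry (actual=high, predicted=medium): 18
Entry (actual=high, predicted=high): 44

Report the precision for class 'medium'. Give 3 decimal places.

0.474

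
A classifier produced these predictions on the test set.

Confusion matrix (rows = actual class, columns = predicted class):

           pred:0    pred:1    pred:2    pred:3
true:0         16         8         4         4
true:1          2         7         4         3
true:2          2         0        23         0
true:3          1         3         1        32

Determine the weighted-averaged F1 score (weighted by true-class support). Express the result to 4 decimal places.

Per-class F1 score (2·TP/(2·TP+FP+FN)):
  0: TP=16, FP=2+2+1=5, FN=8+4+4=16 → 32/53 = 0.60377
  1: TP=7, FP=8+0+3=11, FN=2+4+3=9 → 14/34 = 0.41176
  2: TP=23, FP=4+4+1=9, FN=2+0+0=2 → 46/57 = 0.80702
  3: TP=32, FP=4+3+0=7, FN=1+3+1=5 → 64/76 = 0.84211
Weighted-F1 score = Σ (supportᵢ/N)·F1 scoreᵢ with N=110: (32/110)·0.60377 + (16/110)·0.41176 + (25/110)·0.80702 + (37/110)·0.84211 = 0.7022

0.7022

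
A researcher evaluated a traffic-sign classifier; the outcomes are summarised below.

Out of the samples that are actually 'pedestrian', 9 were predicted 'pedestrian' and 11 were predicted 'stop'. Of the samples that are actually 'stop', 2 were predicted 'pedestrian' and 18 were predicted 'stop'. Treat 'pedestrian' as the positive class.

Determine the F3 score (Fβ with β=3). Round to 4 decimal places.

0.4712

Fβ = (1+β²)·TP / ((1+β²)·TP + β²·FN + FP), with β²=9
= 10·9 / (10·9 + 9·11 + 2) = 0.4712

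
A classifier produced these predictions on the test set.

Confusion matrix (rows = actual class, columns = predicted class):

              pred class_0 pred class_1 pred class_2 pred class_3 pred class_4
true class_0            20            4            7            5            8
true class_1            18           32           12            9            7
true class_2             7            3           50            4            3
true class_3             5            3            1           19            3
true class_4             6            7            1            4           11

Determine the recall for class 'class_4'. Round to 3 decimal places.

0.379

Treat 'class_4' as positive and all other classes as negative.
recall = TP/(TP+FN).
class_4: TP=11, FN=6+7+1+4=18 → 11/29 = 0.3793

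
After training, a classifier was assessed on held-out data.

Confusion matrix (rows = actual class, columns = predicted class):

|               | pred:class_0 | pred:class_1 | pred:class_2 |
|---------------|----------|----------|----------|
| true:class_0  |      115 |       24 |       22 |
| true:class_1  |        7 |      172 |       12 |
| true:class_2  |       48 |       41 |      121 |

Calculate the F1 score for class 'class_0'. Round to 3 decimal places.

0.695

F1 score = 2·TP/(2·TP+FP+FN).
class_0: TP=115, FP=7+48=55, FN=24+22=46 → 230/331 = 0.6949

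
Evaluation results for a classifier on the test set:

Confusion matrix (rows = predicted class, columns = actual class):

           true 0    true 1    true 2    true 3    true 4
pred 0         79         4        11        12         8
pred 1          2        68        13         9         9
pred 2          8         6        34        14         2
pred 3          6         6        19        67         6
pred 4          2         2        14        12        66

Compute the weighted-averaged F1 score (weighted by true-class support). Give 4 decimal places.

Per-class F1 score (2·TP/(2·TP+FP+FN)):
  0: TP=79, FP=4+11+12+8=35, FN=2+8+6+2=18 → 158/211 = 0.74882
  1: TP=68, FP=2+13+9+9=33, FN=4+6+6+2=18 → 136/187 = 0.72727
  2: TP=34, FP=8+6+14+2=30, FN=11+13+19+14=57 → 68/155 = 0.43871
  3: TP=67, FP=6+6+19+6=37, FN=12+9+14+12=47 → 134/218 = 0.61468
  4: TP=66, FP=2+2+14+12=30, FN=8+9+2+6=25 → 132/187 = 0.70588
Weighted-F1 score = Σ (supportᵢ/N)·F1 scoreᵢ with N=479: (97/479)·0.74882 + (86/479)·0.72727 + (91/479)·0.43871 + (114/479)·0.61468 + (91/479)·0.70588 = 0.6460

0.6460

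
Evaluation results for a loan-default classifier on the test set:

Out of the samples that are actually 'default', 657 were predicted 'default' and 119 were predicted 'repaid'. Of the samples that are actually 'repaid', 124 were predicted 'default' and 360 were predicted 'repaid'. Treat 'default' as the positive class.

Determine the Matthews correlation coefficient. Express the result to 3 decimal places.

0.592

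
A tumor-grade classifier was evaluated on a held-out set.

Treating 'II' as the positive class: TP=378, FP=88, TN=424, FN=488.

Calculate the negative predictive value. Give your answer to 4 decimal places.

NPV = TN/(TN+FN) = 424/(424+488) = 0.4649

0.4649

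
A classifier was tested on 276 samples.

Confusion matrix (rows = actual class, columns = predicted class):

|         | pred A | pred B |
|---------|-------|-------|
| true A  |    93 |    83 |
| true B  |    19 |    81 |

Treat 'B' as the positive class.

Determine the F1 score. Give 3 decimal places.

Precision = TP/(TP+FP) = 81/164 = 0.4939
Recall = TP/(TP+FN) = 81/100 = 0.8100
F1 = 2·TP/(2·TP+FP+FN) = 162/264 = 0.614

0.614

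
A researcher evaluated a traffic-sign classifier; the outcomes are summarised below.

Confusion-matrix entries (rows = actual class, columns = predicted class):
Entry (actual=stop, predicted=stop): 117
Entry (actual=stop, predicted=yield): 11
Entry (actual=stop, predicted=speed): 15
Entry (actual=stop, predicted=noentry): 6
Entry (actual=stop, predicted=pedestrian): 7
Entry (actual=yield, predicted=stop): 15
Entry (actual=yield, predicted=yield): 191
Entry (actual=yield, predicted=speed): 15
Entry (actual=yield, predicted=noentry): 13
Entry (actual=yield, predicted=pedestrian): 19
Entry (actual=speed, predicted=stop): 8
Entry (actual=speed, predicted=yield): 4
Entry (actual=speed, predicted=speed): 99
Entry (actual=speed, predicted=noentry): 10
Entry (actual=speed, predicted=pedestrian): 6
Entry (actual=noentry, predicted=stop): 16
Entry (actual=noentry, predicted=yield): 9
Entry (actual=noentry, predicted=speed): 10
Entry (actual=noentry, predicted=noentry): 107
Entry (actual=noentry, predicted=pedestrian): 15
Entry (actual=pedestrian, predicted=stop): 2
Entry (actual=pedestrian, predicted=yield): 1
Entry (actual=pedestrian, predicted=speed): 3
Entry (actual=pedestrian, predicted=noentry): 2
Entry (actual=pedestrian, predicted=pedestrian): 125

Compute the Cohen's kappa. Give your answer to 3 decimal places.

Observed agreement pₒ = trace/N = 639/826 = 0.7736
Expected agreement pₑ = Σ (rowᵢ·colᵢ)/N² = (156·158 + 253·216 + 127·142 + 157·138 + 133·172)/826² = 0.2079
κ = (pₒ − pₑ)/(1 − pₑ) = (0.7736 − 0.2079)/(1 − 0.2079) = 0.714

0.714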